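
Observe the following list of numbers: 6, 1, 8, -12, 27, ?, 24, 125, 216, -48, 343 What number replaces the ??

64

Positions follow the repeating pattern ABB; grouping by letter gives 2 tracks.
Stream A: 6, -12, 24, -48 (geometric, ×-2 each step).
Stream B: 1, 8, 27, ?, 125, 216, 343 (the cubes 1³, 2³, 3³, …).
The gap is stream B's term 4; the rule gives 64.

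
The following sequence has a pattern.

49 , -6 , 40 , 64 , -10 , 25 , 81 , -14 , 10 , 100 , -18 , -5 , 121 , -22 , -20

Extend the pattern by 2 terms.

144, -26

Taking every 3rd term gives 3 separate tracks.
Track A: 49, 64, 81, 100, 121 — consecutive squares n² from n = 7.
Track B: -6, -10, -14, -18, -22 — linear: a_n = -2 − 4·n.
Track C: 40, 25, 10, -5, -20 — arithmetic with common difference −15.
Position 16 falls in track A as its term 6, giving 144.
The 17th slot belongs to track B; its 6th term is -26.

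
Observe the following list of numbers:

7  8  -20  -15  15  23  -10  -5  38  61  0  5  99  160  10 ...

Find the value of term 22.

Positions follow the repeating pattern AABB; grouping by letter gives 2 tracks.
Stream A = 7, 8, 15, 23, 38, 61, 99, 160: a Fibonacci-like recurrence a_n = a_{n-1} + a_{n-2}.
Stream B = -20, -15, -10, -5, 0, 5, 10: adding 5 each time.
Term 22 comes from stream A (its 12th entry): 1097.

1097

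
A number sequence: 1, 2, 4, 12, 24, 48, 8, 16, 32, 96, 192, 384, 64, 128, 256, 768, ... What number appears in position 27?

The slot pattern repeats as AAABBB (period 6), so there are 2 interleaved tracks.
Subsequence A: 1, 2, 4, 8, 16, 32, 64, 128, 256 — powers of 2.
Subsequence B: 12, 24, 48, 96, 192, 384, 768 — a geometric progression (common ratio 2).
Term 27 comes from subsequence A (its 15th entry): 16384.

16384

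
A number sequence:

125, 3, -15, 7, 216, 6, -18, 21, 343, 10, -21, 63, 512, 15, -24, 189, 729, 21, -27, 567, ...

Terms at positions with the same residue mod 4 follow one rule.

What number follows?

Read the sequence 4 terms at a time; column i is its own pattern.
Subsequence A: 125, 216, 343, 512, 729 (consecutive cubes n³ from n = 5).
Subsequence B: 3, 6, 10, 15, 21 (triangular numbers n(n+1)/2 for n = 2, 3, …).
Subsequence C: -15, -18, -21, -24, -27 (arithmetic, step −3).
Subsequence D: 7, 21, 63, 189, 567 (geometric, ×3 each step).
Term 21 comes from subsequence A (its 6th entry): 1000.

1000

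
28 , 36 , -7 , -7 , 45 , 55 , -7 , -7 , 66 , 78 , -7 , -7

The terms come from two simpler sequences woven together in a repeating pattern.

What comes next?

Reading positions in blocks of 4 reveals the pattern AABB — 2 tracks woven together.
Subsequence A: 28, 36, 45, 55, 66, 78 — triangular numbers starting at T_7.
Subsequence B: -7, -7, -7, -7, -7, -7 — the constant sequence -7.
Position 13 falls in subsequence A as its term 7, giving 91.

91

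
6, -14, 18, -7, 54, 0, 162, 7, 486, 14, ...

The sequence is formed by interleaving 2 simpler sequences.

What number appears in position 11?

Taking every 2nd term gives 2 separate tracks.
Subsequence A: 6, 18, 54, 162, 486 — a geometric progression (common ratio 3).
Subsequence B: -14, -7, 0, 7, 14 — arithmetic, step +7.
Position 11 → subsequence A, term 6 = 1458.

1458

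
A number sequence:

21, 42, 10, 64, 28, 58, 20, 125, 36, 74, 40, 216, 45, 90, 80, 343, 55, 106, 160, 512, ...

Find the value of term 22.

The terms cycle through 4 interleaved subsequences.
Stream A = 21, 28, 36, 45, 55: triangular numbers starting at T_6.
Stream B = 42, 58, 74, 90, 106: arithmetic, step +16.
Stream C = 10, 20, 40, 80, 160: geometric, ×2 each step.
Stream D = 64, 125, 216, 343, 512: perfect cubes starting at 4³.
Term 22 comes from stream B (its 6th entry): 122.

122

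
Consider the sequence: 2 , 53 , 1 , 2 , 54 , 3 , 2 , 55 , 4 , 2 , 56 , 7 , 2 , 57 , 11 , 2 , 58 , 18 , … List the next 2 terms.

Taking every 3rd term gives 3 separate tracks.
Subsequence A = 2, 2, 2, 2, 2, 2: the constant sequence 2.
Subsequence B = 53, 54, 55, 56, 57, 58: arithmetic, step +1.
Subsequence C = 1, 3, 4, 7, 11, 18: a Fibonacci-like recurrence a_n = a_{n-1} + a_{n-2}.
The 19th slot belongs to subsequence A; its 7th term is 2.
The 20th slot belongs to subsequence B; its 7th term is 59.

2, 59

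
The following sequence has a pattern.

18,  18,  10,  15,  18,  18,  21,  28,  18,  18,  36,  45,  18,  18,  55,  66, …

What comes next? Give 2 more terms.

Reading positions in blocks of 4 reveals the pattern AABB — 2 tracks woven together.
Subsequence A: 18, 18, 18, 18, 18, 18, 18, 18 (constant 18).
Subsequence B: 10, 15, 21, 28, 36, 45, 55, 66 (the triangular numbers T_4, T_5, …).
Position 17 → subsequence A, term 9 = 18.
Position 18 falls in subsequence A as its term 10, giving 18.

18, 18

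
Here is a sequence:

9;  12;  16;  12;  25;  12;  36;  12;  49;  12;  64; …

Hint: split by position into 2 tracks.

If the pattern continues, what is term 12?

Positions 1, 3, 5, … form one subsequence and positions 2, 4, 6, … form another.
Track A = 9, 16, 25, 36, 49, 64: perfect squares starting at 3².
Track B = 12, 12, 12, 12, 12: always 12.
Position 12 falls in track B as its term 6, giving 12.

12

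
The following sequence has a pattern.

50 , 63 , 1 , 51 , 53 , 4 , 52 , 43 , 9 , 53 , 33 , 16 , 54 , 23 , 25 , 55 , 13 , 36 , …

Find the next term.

56

Read the sequence 3 terms at a time; column i is its own pattern.
Track A: 50, 51, 52, 53, 54, 55 — arithmetic, step +1.
Track B: 63, 53, 43, 33, 23, 13 — subtracting 10 each time.
Track C: 1, 4, 9, 16, 25, 36 — perfect squares starting at 1².
Position 19 falls in track A as its term 7, giving 56.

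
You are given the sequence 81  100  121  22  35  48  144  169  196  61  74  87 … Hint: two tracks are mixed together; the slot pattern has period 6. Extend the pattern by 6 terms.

Positions follow the repeating pattern AAABBB; grouping by letter gives 2 tracks.
Track A = 81, 100, 121, 144, 169, 196: perfect squares starting at 9².
Track B = 22, 35, 48, 61, 74, 87: arithmetic, step +13.
The 13th slot belongs to track A; its 7th term is 225.
The 14th slot belongs to track A; its 8th term is 256.
Position 15 → track A, term 9 = 289.
Position 16 → track B, term 7 = 100.
The 17th slot belongs to track B; its 8th term is 113.
The 18th slot belongs to track B; its 9th term is 126.

225, 256, 289, 100, 113, 126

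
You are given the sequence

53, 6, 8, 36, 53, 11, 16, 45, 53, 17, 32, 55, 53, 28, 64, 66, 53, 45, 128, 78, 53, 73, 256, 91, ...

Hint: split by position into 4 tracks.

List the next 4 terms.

53, 118, 512, 105

Split by position mod 4: positions 1, 5, 9, … form one track, and each other residue class forms its own.
Track A: 53, 53, 53, 53, 53, 53 (the constant sequence 53).
Track B: 6, 11, 17, 28, 45, 73 (each term equals the sum of the previous two).
Track C: 8, 16, 32, 64, 128, 256 (powers of 2).
Track D: 36, 45, 55, 66, 78, 91 (triangular numbers starting at T_8).
Position 25 falls in track A as its term 7, giving 53.
Position 26 falls in track B as its term 7, giving 118.
Term 27 comes from track C (its 7th entry): 512.
Term 28 comes from track D (its 7th entry): 105.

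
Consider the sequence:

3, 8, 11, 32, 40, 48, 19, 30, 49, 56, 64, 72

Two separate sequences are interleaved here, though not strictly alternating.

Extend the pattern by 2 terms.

79, 128

The slot pattern repeats as AAABBB (period 6), so there are 2 interleaved tracks.
Track A: 3, 8, 11, 19, 30, 49 (each term equals the sum of the previous two).
Track B: 32, 40, 48, 56, 64, 72 (arithmetic, step +8).
Position 13 → track A, term 7 = 79.
Position 14 falls in track A as its term 8, giving 128.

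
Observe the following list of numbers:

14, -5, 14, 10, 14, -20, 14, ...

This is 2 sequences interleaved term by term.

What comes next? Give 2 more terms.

Taking every 2nd term gives 2 separate tracks.
Track A = 14, 14, 14, 14: always 14.
Track B = -5, 10, -20: multiplying by -2 each time.
Term 8 comes from track B (its 4th entry): 40.
The 9th slot belongs to track A; its 5th term is 14.

40, 14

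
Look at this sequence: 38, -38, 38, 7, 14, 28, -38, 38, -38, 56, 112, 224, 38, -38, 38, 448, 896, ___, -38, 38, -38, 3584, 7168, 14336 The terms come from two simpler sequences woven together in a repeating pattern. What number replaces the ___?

Positions follow the repeating pattern AAABBB; grouping by letter gives 2 tracks.
Track A is 38, -38, 38, -38, 38, -38, 38, -38, 38, -38, 38, -38, which is oscillating between 38 and -38.
Track B is 7, 14, 28, 56, 112, 224, 448, 896, ?, 3584, 7168, 14336, which is multiplying by 2 each time.
The gap is track B's term 9; the rule gives 1792.

1792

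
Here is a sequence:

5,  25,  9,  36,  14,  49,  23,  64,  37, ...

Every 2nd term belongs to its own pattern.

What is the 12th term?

Positions 1, 3, 5, … form one subsequence and positions 2, 4, 6, … form another.
Subsequence A is 5, 9, 14, 23, 37, which is Fibonacci-style (each term is the sum of the two before it).
Subsequence B is 25, 36, 49, 64, which is the squares 5², 6², 7², ….
Term 12 comes from subsequence B (its 6th entry): 100.

100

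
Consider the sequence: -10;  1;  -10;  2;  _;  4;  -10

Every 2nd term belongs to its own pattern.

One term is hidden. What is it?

-10

The terms cycle through 2 interleaved subsequences.
Stream A = -10, -10, ?, -10: constant -10.
Stream B = 1, 2, 4: powers of 2.
So the missing entry in stream A is -10.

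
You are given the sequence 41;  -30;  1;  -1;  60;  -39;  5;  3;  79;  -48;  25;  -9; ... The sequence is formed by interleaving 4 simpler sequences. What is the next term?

Split by position mod 4 into 4 tracks.
Subsequence A = 41, 60, 79: arithmetic, step +19.
Subsequence B = -30, -39, -48: subtracting 9 each time.
Subsequence C = 1, 5, 25: successive powers of 5.
Subsequence D = -1, 3, -9: multiplying by -3 each time.
Position 13 falls in subsequence A as its term 4, giving 98.

98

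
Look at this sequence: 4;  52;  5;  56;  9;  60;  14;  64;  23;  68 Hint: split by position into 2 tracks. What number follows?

Positions 1, 3, 5, … form one subsequence and positions 2, 4, 6, … form another.
Track A = 4, 5, 9, 14, 23: Fibonacci-style (each term is the sum of the two before it).
Track B = 52, 56, 60, 64, 68: adding 4 each time.
Position 11 → track A, term 6 = 37.

37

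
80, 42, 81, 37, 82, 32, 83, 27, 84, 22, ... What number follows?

85

Odd-indexed and even-indexed terms follow separate rules.
Track A: 80, 81, 82, 83, 84 (arithmetic with common difference +1).
Track B: 42, 37, 32, 27, 22 (linear: a_n = 47 − 5·n).
The 11th slot belongs to track A; its 6th term is 85.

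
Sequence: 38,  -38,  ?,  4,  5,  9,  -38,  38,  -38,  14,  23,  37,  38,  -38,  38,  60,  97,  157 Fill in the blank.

38

The slot pattern repeats as AAABBB (period 6), so there are 2 interleaved tracks.
Track A: 38, -38, ?, -38, 38, -38, 38, -38, 38. Alternating ±38.
Track B: 4, 5, 9, 14, 23, 37, 60, 97, 157. Each term equals the sum of the previous two.
Track A's pattern makes the blank 38.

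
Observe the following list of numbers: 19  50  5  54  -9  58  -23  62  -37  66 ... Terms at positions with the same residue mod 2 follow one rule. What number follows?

Split by position mod 2 into 2 tracks.
Stream A = 19, 5, -9, -23, -37: arithmetic, step −14.
Stream B = 50, 54, 58, 62, 66: arithmetic with common difference +4.
Position 11 falls in stream A as its term 6, giving -51.

-51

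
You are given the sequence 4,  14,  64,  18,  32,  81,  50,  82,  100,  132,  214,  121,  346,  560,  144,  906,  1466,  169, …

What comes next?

2372

The slot pattern repeats as AAB (period 3), so there are 2 interleaved tracks.
Stream A is 4, 14, 18, 32, 50, 82, 132, 214, 346, 560, 906, 1466, which is a Fibonacci-like recurrence a_n = a_{n-1} + a_{n-2}.
Stream B is 64, 81, 100, 121, 144, 169, which is the squares 8², 9², 10², ….
The 19th slot belongs to stream A; its 13th term is 2372.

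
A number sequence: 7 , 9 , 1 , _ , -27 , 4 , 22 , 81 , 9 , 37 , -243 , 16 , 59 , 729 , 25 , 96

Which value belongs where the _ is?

15

Taking every 3rd term gives 3 separate tracks.
Stream A: 7, ?, 22, 37, 59, 96 (each term equals the sum of the previous two).
Stream B: 9, -27, 81, -243, 729 (geometric, ×-3 each step).
Stream C: 1, 4, 9, 16, 25 (perfect squares starting at 1²).
Stream A's pattern makes the blank 15.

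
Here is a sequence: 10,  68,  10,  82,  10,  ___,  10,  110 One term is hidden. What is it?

96

Taking every 2nd term gives 2 separate tracks.
Subsequence A: 10, 10, 10, 10. Always 10.
Subsequence B: 68, 82, ?, 110. Linear: a_n = 54 + 14·n.
So the missing entry in subsequence B is 96.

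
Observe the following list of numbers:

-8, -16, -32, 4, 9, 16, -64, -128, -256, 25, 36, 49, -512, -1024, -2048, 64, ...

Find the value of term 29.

The slot pattern repeats as AAABBB (period 6), so there are 2 interleaved tracks.
Stream A: -8, -16, -32, -64, -128, -256, -512, -1024, -2048 — a geometric progression (common ratio 2).
Stream B: 4, 9, 16, 25, 36, 49, 64 — the squares 2², 3², 4², ….
Position 29 falls in stream B as its term 14, giving 225.

225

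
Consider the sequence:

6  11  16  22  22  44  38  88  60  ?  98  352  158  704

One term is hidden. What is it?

176

The terms cycle through 2 interleaved subsequences.
Subsequence A: 6, 16, 22, 38, 60, 98, 158 (Fibonacci-style (each term is the sum of the two before it)).
Subsequence B: 11, 22, 44, 88, ?, 352, 704 (a geometric progression (common ratio 2)).
Subsequence B's pattern makes the blank 176.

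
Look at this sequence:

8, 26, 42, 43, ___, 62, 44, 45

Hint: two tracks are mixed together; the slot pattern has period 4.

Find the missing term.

Reading positions in blocks of 4 reveals the pattern AABB — 2 tracks woven together.
Subsequence A = 8, 26, ?, 62: arithmetic with common difference +18.
Subsequence B = 42, 43, 44, 45: arithmetic, step +1.
The gap is subsequence A's term 3; the rule gives 44.

44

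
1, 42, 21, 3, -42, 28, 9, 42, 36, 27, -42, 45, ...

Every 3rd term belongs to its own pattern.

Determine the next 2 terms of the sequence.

Taking every 3rd term gives 3 separate tracks.
Track A is 1, 3, 9, 27, which is successive powers of 3.
Track B is 42, -42, 42, -42, which is the oscillation 42·(−1)^(n+1).
Track C is 21, 28, 36, 45, which is triangular numbers starting at T_6.
Position 13 → track A, term 5 = 81.
The 14th slot belongs to track B; its 5th term is 42.

81, 42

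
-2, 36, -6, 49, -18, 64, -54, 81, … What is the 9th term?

Odd-indexed and even-indexed terms follow separate rules.
Stream A: -2, -6, -18, -54. Geometric with ratio 3.
Stream B: 36, 49, 64, 81. Consecutive squares n² from n = 6.
Term 9 comes from stream A (its 5th entry): -162.

-162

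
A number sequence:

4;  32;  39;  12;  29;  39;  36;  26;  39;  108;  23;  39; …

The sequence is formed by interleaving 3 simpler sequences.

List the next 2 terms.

324, 20

Read the sequence 3 terms at a time; column i is its own pattern.
Track A: 4, 12, 36, 108 (multiplying by 3 each time).
Track B: 32, 29, 26, 23 (arithmetic, step −3).
Track C: 39, 39, 39, 39 (always 39).
Term 13 comes from track A (its 5th entry): 324.
Position 14 → track B, term 5 = 20.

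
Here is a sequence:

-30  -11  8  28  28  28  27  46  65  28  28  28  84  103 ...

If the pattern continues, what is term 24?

28

The slot pattern repeats as AAABBB (period 6), so there are 2 interleaved tracks.
Stream A: -30, -11, 8, 27, 46, 65, 84, 103 (linear: a_n = -49 + 19·n).
Stream B: 28, 28, 28, 28, 28, 28 (the constant sequence 28).
Term 24 comes from stream B (its 12th entry): 28.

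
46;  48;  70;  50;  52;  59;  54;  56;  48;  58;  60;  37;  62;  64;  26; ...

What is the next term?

The slot pattern repeats as AAB (period 3), so there are 2 interleaved tracks.
Subsequence A is 46, 48, 50, 52, 54, 56, 58, 60, 62, 64, which is adding 2 each time.
Subsequence B is 70, 59, 48, 37, 26, which is arithmetic, step −11.
The 16th slot belongs to subsequence A; its 11th term is 66.

66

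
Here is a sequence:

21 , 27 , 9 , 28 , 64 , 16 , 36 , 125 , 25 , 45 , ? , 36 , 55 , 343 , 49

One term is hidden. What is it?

Read the sequence 3 terms at a time; column i is its own pattern.
Track A: 21, 28, 36, 45, 55 (triangular numbers starting at T_6).
Track B: 27, 64, 125, ?, 343 (consecutive cubes n³ from n = 3).
Track C: 9, 16, 25, 36, 49 (the squares 3², 4², 5², …).
The gap is track B's term 4; the rule gives 216.

216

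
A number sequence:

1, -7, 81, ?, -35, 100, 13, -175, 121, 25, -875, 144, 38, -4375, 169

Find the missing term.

Split by position mod 3 into 3 tracks.
Stream A: 1, ?, 13, 25, 38 — a Fibonacci-like recurrence a_n = a_{n-1} + a_{n-2}.
Stream B: -7, -35, -175, -875, -4375 — geometric with ratio 5.
Stream C: 81, 100, 121, 144, 169 — perfect squares starting at 9².
The gap is stream A's term 2; the rule gives 12.

12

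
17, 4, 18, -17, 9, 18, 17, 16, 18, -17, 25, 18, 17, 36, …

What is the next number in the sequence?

Split by position mod 3 into 3 tracks.
Track A = 17, -17, 17, -17, 17: alternating ±17.
Track B = 4, 9, 16, 25, 36: perfect squares starting at 2².
Track C = 18, 18, 18, 18: always 18.
Position 15 falls in track C as its term 5, giving 18.

18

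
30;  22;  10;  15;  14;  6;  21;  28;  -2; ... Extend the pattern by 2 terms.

-10, 36

The slot pattern repeats as AABB (period 4), so there are 2 interleaved tracks.
Subsequence A is 30, 22, 14, 6, -2, which is linear: a_n = 38 − 8·n.
Subsequence B is 10, 15, 21, 28, which is the triangular numbers T_4, T_5, ….
The 10th slot belongs to subsequence A; its 6th term is -10.
Position 11 falls in subsequence B as its term 5, giving 36.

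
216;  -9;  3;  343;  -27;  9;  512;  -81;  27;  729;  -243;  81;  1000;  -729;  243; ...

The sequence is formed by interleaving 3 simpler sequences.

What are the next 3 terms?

The terms cycle through 3 interleaved subsequences.
Track A = 216, 343, 512, 729, 1000: consecutive cubes n³ from n = 6.
Track B = -9, -27, -81, -243, -729: geometric, ×3 each step.
Track C = 3, 9, 27, 81, 243: powers 3^1, 3^2, 3^3, ….
Position 16 → track A, term 6 = 1331.
Position 17 falls in track B as its term 6, giving -2187.
Term 18 comes from track C (its 6th entry): 729.

1331, -2187, 729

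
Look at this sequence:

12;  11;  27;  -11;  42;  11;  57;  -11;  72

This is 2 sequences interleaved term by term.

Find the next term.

11

Positions 1, 3, 5, … form one subsequence and positions 2, 4, 6, … form another.
Subsequence A is 12, 27, 42, 57, 72, which is adding 15 each time.
Subsequence B is 11, -11, 11, -11, which is alternating ±11.
The 10th slot belongs to subsequence B; its 5th term is 11.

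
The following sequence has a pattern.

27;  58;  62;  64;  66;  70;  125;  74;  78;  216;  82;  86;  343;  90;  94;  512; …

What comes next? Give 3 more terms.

98, 102, 729

The slot pattern repeats as ABB (period 3), so there are 2 interleaved tracks.
Subsequence A: 27, 64, 125, 216, 343, 512 (perfect cubes starting at 3³).
Subsequence B: 58, 62, 66, 70, 74, 78, 82, 86, 90, 94 (adding 4 each time).
The 17th slot belongs to subsequence B; its 11th term is 98.
Position 18 → subsequence B, term 12 = 102.
Position 19 → subsequence A, term 7 = 729.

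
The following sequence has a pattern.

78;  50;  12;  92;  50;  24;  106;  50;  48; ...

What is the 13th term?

134

Taking every 3rd term gives 3 separate tracks.
Track A is 78, 92, 106, which is arithmetic, step +14.
Track B is 50, 50, 50, which is constant 50.
Track C is 12, 24, 48, which is multiplying by 2 each time.
The 13th slot belongs to track A; its 5th term is 134.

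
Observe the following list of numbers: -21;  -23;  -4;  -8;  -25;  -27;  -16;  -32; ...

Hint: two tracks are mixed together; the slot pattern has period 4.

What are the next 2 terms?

-29, -31

The slot pattern repeats as AABB (period 4), so there are 2 interleaved tracks.
Track A: -21, -23, -25, -27 — subtracting 2 each time.
Track B: -4, -8, -16, -32 — geometric with ratio 2.
Position 9 → track A, term 5 = -29.
The 10th slot belongs to track A; its 6th term is -31.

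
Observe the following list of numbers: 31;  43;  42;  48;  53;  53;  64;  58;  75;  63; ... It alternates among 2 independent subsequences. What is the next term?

Odd-indexed and even-indexed terms follow separate rules.
Track A: 31, 42, 53, 64, 75 (arithmetic, step +11).
Track B: 43, 48, 53, 58, 63 (linear: a_n = 38 + 5·n).
The 11th slot belongs to track A; its 6th term is 86.

86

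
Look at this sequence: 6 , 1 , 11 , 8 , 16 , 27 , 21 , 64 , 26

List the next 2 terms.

Odd-indexed and even-indexed terms follow separate rules.
Track A: 6, 11, 16, 21, 26 (arithmetic, step +5).
Track B: 1, 8, 27, 64 (consecutive cubes n³ from n = 1).
The 10th slot belongs to track B; its 5th term is 125.
Term 11 comes from track A (its 6th entry): 31.

125, 31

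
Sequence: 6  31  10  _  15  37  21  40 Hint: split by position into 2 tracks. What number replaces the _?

34

The terms cycle through 2 interleaved subsequences.
Stream A: 6, 10, 15, 21 — the triangular numbers T_3, T_4, ….
Stream B: 31, ?, 37, 40 — arithmetic with common difference +3.
Filling stream B at index 2 by its rule yields 34.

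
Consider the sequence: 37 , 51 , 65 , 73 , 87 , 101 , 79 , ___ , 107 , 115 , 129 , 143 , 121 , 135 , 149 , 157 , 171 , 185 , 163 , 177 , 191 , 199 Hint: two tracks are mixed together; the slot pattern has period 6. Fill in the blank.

Reading positions in blocks of 6 reveals the pattern AAABBB — 2 tracks woven together.
Track A is 37, 51, 65, 79, ?, 107, 121, 135, 149, 163, 177, 191, which is arithmetic, step +14.
Track B is 73, 87, 101, 115, 129, 143, 157, 171, 185, 199, which is linear: a_n = 59 + 14·n.
The gap is track A's term 5; the rule gives 93.

93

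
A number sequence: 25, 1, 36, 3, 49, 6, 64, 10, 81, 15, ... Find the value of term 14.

Odd-indexed and even-indexed terms follow separate rules.
Stream A: 25, 36, 49, 64, 81. The squares 5², 6², 7², ….
Stream B: 1, 3, 6, 10, 15. The triangular numbers T_1, T_2, ….
Term 14 comes from stream B (its 7th entry): 28.

28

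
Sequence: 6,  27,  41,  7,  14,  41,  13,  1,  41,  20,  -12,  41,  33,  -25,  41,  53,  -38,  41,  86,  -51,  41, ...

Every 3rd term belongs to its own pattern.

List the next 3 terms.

139, -64, 41

Taking every 3rd term gives 3 separate tracks.
Track A = 6, 7, 13, 20, 33, 53, 86: a Fibonacci-like recurrence a_n = a_{n-1} + a_{n-2}.
Track B = 27, 14, 1, -12, -25, -38, -51: arithmetic, step −13.
Track C = 41, 41, 41, 41, 41, 41, 41: always 41.
Position 22 falls in track A as its term 8, giving 139.
Position 23 falls in track B as its term 8, giving -64.
The 24th slot belongs to track C; its 8th term is 41.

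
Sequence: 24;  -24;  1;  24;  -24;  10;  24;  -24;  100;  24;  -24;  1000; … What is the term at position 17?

-24

The slot pattern repeats as AAB (period 3), so there are 2 interleaved tracks.
Subsequence A: 24, -24, 24, -24, 24, -24, 24, -24 (alternating ±24).
Subsequence B: 1, 10, 100, 1000 (successive powers of 10).
Position 17 → subsequence A, term 12 = -24.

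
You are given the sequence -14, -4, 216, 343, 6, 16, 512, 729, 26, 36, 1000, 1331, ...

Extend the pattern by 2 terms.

46, 56

Positions follow the repeating pattern AABB; grouping by letter gives 2 tracks.
Track A: -14, -4, 6, 16, 26, 36. Arithmetic, step +10.
Track B: 216, 343, 512, 729, 1000, 1331. The cubes 6³, 7³, 8³, ….
The 13th slot belongs to track A; its 7th term is 46.
Term 14 comes from track A (its 8th entry): 56.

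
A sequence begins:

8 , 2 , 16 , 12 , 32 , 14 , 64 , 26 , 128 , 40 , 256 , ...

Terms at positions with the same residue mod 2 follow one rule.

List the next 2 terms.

66, 512

The terms cycle through 2 interleaved subsequences.
Subsequence A = 8, 16, 32, 64, 128, 256: multiplying by 2 each time.
Subsequence B = 2, 12, 14, 26, 40: each term equals the sum of the previous two.
Position 12 → subsequence B, term 6 = 66.
The 13th slot belongs to subsequence A; its 7th term is 512.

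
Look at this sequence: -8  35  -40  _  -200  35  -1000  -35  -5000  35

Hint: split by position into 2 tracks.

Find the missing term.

Taking every 2nd term gives 2 separate tracks.
Stream A: -8, -40, -200, -1000, -5000 — geometric, ×5 each step.
Stream B: 35, ?, 35, -35, 35 — the oscillation 35·(−1)^(n+1).
Filling stream B at index 2 by its rule yields -35.

-35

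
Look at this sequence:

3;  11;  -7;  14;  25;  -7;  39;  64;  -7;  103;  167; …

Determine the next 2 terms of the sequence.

-7, 270

Positions follow the repeating pattern AAB; grouping by letter gives 2 tracks.
Track A: 3, 11, 14, 25, 39, 64, 103, 167 — Fibonacci-style (each term is the sum of the two before it).
Track B: -7, -7, -7 — always -7.
Position 12 → track B, term 4 = -7.
Term 13 comes from track A (its 9th entry): 270.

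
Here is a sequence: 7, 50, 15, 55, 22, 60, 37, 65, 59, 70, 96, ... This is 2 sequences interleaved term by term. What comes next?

75

Positions 1, 3, 5, … form one subsequence and positions 2, 4, 6, … form another.
Subsequence A: 7, 15, 22, 37, 59, 96 — each term equals the sum of the previous two.
Subsequence B: 50, 55, 60, 65, 70 — arithmetic, step +5.
Term 12 comes from subsequence B (its 6th entry): 75.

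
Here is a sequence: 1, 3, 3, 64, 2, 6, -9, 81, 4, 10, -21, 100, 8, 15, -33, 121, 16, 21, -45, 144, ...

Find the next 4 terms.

Split by position mod 4: positions 1, 5, 9, … form one track, and each other residue class forms its own.
Track A = 1, 2, 4, 8, 16: powers 2^0, 2^1, 2^2, ….
Track B = 3, 6, 10, 15, 21: the triangular numbers T_2, T_3, ….
Track C = 3, -9, -21, -33, -45: linear: a_n = 15 − 12·n.
Track D = 64, 81, 100, 121, 144: the squares 8², 9², 10², ….
Position 21 → track A, term 6 = 32.
Position 22 falls in track B as its term 6, giving 28.
Position 23 falls in track C as its term 6, giving -57.
Position 24 falls in track D as its term 6, giving 169.

32, 28, -57, 169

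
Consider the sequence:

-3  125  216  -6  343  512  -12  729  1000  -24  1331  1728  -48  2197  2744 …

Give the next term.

Reading positions in blocks of 3 reveals the pattern ABB — 2 tracks woven together.
Track A: -3, -6, -12, -24, -48. Geometric with ratio 2.
Track B: 125, 216, 343, 512, 729, 1000, 1331, 1728, 2197, 2744. The cubes 5³, 6³, 7³, ….
Position 16 falls in track A as its term 6, giving -96.

-96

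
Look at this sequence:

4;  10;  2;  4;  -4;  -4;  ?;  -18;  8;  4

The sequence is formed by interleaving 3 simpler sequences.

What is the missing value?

The terms cycle through 3 interleaved subsequences.
Track A = 4, 4, ?, 4: always 4.
Track B = 10, -4, -18: subtracting 14 each time.
Track C = 2, -4, 8: geometric with ratio -2.
Track A's pattern makes the blank 4.

4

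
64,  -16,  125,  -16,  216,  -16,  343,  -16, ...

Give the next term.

Odd-indexed and even-indexed terms follow separate rules.
Subsequence A is 64, 125, 216, 343, which is perfect cubes starting at 4³.
Subsequence B is -16, -16, -16, -16, which is the constant sequence -16.
Position 9 → subsequence A, term 5 = 512.

512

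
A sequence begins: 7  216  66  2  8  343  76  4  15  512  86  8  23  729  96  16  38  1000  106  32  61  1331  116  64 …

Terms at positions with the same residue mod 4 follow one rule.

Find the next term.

99

Split by position mod 4 into 4 tracks.
Stream A: 7, 8, 15, 23, 38, 61 (a Fibonacci-like recurrence a_n = a_{n-1} + a_{n-2}).
Stream B: 216, 343, 512, 729, 1000, 1331 (perfect cubes starting at 6³).
Stream C: 66, 76, 86, 96, 106, 116 (adding 10 each time).
Stream D: 2, 4, 8, 16, 32, 64 (powers 2^1, 2^2, 2^3, …).
Position 25 → stream A, term 7 = 99.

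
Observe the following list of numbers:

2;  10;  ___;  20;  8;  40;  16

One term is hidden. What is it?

4

Odd-indexed and even-indexed terms follow separate rules.
Subsequence A: 2, ?, 8, 16 (successive powers of 2).
Subsequence B: 10, 20, 40 (multiplying by 2 each time).
Subsequence A's pattern makes the blank 4.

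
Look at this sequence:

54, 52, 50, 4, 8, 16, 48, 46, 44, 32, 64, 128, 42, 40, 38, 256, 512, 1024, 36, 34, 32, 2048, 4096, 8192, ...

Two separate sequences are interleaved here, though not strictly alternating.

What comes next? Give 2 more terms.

30, 28

Positions follow the repeating pattern AAABBB; grouping by letter gives 2 tracks.
Subsequence A is 54, 52, 50, 48, 46, 44, 42, 40, 38, 36, 34, 32, which is linear: a_n = 56 − 2·n.
Subsequence B is 4, 8, 16, 32, 64, 128, 256, 512, 1024, 2048, 4096, 8192, which is powers 2^2, 2^3, 2^4, ….
Term 25 comes from subsequence A (its 13th entry): 30.
The 26th slot belongs to subsequence A; its 14th term is 28.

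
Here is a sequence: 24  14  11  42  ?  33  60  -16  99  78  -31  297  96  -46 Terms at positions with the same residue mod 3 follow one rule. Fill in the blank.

-1

Read the sequence 3 terms at a time; column i is its own pattern.
Stream A = 24, 42, 60, 78, 96: linear: a_n = 6 + 18·n.
Stream B = 14, ?, -16, -31, -46: arithmetic with common difference −15.
Stream C = 11, 33, 99, 297: multiplying by 3 each time.
So the missing entry in stream B is -1.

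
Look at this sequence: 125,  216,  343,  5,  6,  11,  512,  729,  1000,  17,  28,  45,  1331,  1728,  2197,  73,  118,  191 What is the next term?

2744

Reading positions in blocks of 6 reveals the pattern AAABBB — 2 tracks woven together.
Subsequence A: 125, 216, 343, 512, 729, 1000, 1331, 1728, 2197. The cubes 5³, 6³, 7³, ….
Subsequence B: 5, 6, 11, 17, 28, 45, 73, 118, 191. Fibonacci-style (each term is the sum of the two before it).
The 19th slot belongs to subsequence A; its 10th term is 2744.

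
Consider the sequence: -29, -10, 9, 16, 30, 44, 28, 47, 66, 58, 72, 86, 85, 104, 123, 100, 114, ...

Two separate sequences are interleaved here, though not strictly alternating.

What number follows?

Positions follow the repeating pattern AAABBB; grouping by letter gives 2 tracks.
Subsequence A: -29, -10, 9, 28, 47, 66, 85, 104, 123 (arithmetic, step +19).
Subsequence B: 16, 30, 44, 58, 72, 86, 100, 114 (adding 14 each time).
Position 18 falls in subsequence B as its term 9, giving 128.

128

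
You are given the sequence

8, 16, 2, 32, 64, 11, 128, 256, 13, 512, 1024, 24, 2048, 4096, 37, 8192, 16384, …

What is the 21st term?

98

Positions follow the repeating pattern AAB; grouping by letter gives 2 tracks.
Subsequence A: 8, 16, 32, 64, 128, 256, 512, 1024, 2048, 4096, 8192, 16384 (successive powers of 2).
Subsequence B: 2, 11, 13, 24, 37 (Fibonacci-style (each term is the sum of the two before it)).
Term 21 comes from subsequence B (its 7th entry): 98.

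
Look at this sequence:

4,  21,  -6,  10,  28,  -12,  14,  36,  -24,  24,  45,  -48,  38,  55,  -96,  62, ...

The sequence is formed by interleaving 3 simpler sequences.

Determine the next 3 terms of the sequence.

66, -192, 100

Taking every 3rd term gives 3 separate tracks.
Stream A: 4, 10, 14, 24, 38, 62. A Fibonacci-like recurrence a_n = a_{n-1} + a_{n-2}.
Stream B: 21, 28, 36, 45, 55. Triangular numbers starting at T_6.
Stream C: -6, -12, -24, -48, -96. Geometric with ratio 2.
The 17th slot belongs to stream B; its 6th term is 66.
Position 18 falls in stream C as its term 6, giving -192.
Term 19 comes from stream A (its 7th entry): 100.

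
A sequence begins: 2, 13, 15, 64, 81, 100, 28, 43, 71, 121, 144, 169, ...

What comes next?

114

The slot pattern repeats as AAABBB (period 6), so there are 2 interleaved tracks.
Track A: 2, 13, 15, 28, 43, 71 — a Fibonacci-like recurrence a_n = a_{n-1} + a_{n-2}.
Track B: 64, 81, 100, 121, 144, 169 — consecutive squares n² from n = 8.
Term 13 comes from track A (its 7th entry): 114.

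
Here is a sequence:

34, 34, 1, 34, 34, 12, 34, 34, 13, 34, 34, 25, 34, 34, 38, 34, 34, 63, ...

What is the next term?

34

Reading positions in blocks of 3 reveals the pattern AAB — 2 tracks woven together.
Track A: 34, 34, 34, 34, 34, 34, 34, 34, 34, 34, 34, 34. Constant 34.
Track B: 1, 12, 13, 25, 38, 63. Fibonacci-style (each term is the sum of the two before it).
Term 19 comes from track A (its 13th entry): 34.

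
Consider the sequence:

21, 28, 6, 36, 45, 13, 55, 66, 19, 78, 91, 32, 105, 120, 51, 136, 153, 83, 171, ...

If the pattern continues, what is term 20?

190

Positions follow the repeating pattern AAB; grouping by letter gives 2 tracks.
Track A: 21, 28, 36, 45, 55, 66, 78, 91, 105, 120, 136, 153, 171 — triangular numbers n(n+1)/2 for n = 6, 7, ….
Track B: 6, 13, 19, 32, 51, 83 — each term equals the sum of the previous two.
Position 20 → track A, term 14 = 190.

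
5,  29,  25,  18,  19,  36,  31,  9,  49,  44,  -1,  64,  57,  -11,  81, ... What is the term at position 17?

-21

Taking every 3rd term gives 3 separate tracks.
Track A is 5, 18, 31, 44, 57, which is arithmetic with common difference +13.
Track B is 29, 19, 9, -1, -11, which is linear: a_n = 39 − 10·n.
Track C is 25, 36, 49, 64, 81, which is the squares 5², 6², 7², ….
Position 17 → track B, term 6 = -21.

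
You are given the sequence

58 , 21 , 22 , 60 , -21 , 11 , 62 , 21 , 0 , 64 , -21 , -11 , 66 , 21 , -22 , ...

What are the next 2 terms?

68, -21

Taking every 3rd term gives 3 separate tracks.
Subsequence A = 58, 60, 62, 64, 66: arithmetic, step +2.
Subsequence B = 21, -21, 21, -21, 21: oscillating between 21 and -21.
Subsequence C = 22, 11, 0, -11, -22: arithmetic, step −11.
The 16th slot belongs to subsequence A; its 6th term is 68.
Term 17 comes from subsequence B (its 6th entry): -21.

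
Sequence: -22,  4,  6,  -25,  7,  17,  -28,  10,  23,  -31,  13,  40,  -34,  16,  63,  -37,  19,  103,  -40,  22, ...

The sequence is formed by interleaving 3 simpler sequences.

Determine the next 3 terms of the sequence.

166, -43, 25

Read the sequence 3 terms at a time; column i is its own pattern.
Subsequence A: -22, -25, -28, -31, -34, -37, -40 — arithmetic with common difference −3.
Subsequence B: 4, 7, 10, 13, 16, 19, 22 — arithmetic with common difference +3.
Subsequence C: 6, 17, 23, 40, 63, 103 — a Fibonacci-like recurrence a_n = a_{n-1} + a_{n-2}.
Position 21 falls in subsequence C as its term 7, giving 166.
Position 22 falls in subsequence A as its term 8, giving -43.
Position 23 → subsequence B, term 8 = 25.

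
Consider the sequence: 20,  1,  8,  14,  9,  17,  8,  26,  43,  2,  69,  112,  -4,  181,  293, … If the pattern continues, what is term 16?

-10

Positions follow the repeating pattern ABB; grouping by letter gives 2 tracks.
Track A = 20, 14, 8, 2, -4: subtracting 6 each time.
Track B = 1, 8, 9, 17, 26, 43, 69, 112, 181, 293: each term equals the sum of the previous two.
Position 16 falls in track A as its term 6, giving -10.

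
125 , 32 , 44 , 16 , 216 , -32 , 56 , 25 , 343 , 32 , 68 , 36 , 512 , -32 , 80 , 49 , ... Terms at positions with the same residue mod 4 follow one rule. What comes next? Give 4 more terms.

729, 32, 92, 64

Read the sequence 4 terms at a time; column i is its own pattern.
Subsequence A: 125, 216, 343, 512 (perfect cubes starting at 5³).
Subsequence B: 32, -32, 32, -32 (oscillating between 32 and -32).
Subsequence C: 44, 56, 68, 80 (linear: a_n = 32 + 12·n).
Subsequence D: 16, 25, 36, 49 (consecutive squares n² from n = 4).
Position 17 → subsequence A, term 5 = 729.
The 18th slot belongs to subsequence B; its 5th term is 32.
Position 19 → subsequence C, term 5 = 92.
Position 20 → subsequence D, term 5 = 64.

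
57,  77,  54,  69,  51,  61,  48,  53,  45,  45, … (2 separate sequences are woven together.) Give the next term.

42

Taking every 2nd term gives 2 separate tracks.
Stream A: 57, 54, 51, 48, 45 (arithmetic with common difference −3).
Stream B: 77, 69, 61, 53, 45 (arithmetic with common difference −8).
Position 11 falls in stream A as its term 6, giving 42.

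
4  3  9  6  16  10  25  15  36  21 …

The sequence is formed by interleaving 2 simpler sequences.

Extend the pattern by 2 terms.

49, 28

Split by position mod 2 into 2 tracks.
Stream A: 4, 9, 16, 25, 36. Consecutive squares n² from n = 2.
Stream B: 3, 6, 10, 15, 21. Triangular numbers n(n+1)/2 for n = 2, 3, ….
Position 11 → stream A, term 6 = 49.
Term 12 comes from stream B (its 6th entry): 28.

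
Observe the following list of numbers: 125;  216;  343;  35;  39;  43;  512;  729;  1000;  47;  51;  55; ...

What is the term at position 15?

Positions follow the repeating pattern AAABBB; grouping by letter gives 2 tracks.
Track A: 125, 216, 343, 512, 729, 1000. Perfect cubes starting at 5³.
Track B: 35, 39, 43, 47, 51, 55. Linear: a_n = 31 + 4·n.
The 15th slot belongs to track A; its 9th term is 2197.

2197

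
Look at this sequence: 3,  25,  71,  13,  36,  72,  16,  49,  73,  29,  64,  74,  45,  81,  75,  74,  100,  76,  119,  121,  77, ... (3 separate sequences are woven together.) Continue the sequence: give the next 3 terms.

193, 144, 78

Split by position mod 3: positions 1, 4, 7, … form one track, and each other residue class forms its own.
Track A is 3, 13, 16, 29, 45, 74, 119, which is Fibonacci-style (each term is the sum of the two before it).
Track B is 25, 36, 49, 64, 81, 100, 121, which is the squares 5², 6², 7², ….
Track C is 71, 72, 73, 74, 75, 76, 77, which is adding 1 each time.
Position 22 → track A, term 8 = 193.
Term 23 comes from track B (its 8th entry): 144.
Position 24 falls in track C as its term 8, giving 78.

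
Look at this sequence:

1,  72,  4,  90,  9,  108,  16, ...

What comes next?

126

Split by position mod 2 into 2 tracks.
Stream A: 1, 4, 9, 16 (the squares 1², 2², 3², …).
Stream B: 72, 90, 108 (adding 18 each time).
The 8th slot belongs to stream B; its 4th term is 126.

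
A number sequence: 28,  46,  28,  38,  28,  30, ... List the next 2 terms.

28, 22

Positions 1, 3, 5, … form one subsequence and positions 2, 4, 6, … form another.
Stream A: 28, 28, 28. The constant sequence 28.
Stream B: 46, 38, 30. Arithmetic, step −8.
Term 7 comes from stream A (its 4th entry): 28.
The 8th slot belongs to stream B; its 4th term is 22.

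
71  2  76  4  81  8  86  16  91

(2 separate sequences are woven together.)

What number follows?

32

Positions 1, 3, 5, … form one subsequence and positions 2, 4, 6, … form another.
Subsequence A = 71, 76, 81, 86, 91: adding 5 each time.
Subsequence B = 2, 4, 8, 16: successive powers of 2.
Position 10 → subsequence B, term 5 = 32.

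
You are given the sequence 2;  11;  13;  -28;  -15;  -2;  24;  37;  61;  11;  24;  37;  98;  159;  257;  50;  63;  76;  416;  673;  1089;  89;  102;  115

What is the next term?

1762

Positions follow the repeating pattern AAABBB; grouping by letter gives 2 tracks.
Subsequence A: 2, 11, 13, 24, 37, 61, 98, 159, 257, 416, 673, 1089. Fibonacci-style (each term is the sum of the two before it).
Subsequence B: -28, -15, -2, 11, 24, 37, 50, 63, 76, 89, 102, 115. Arithmetic, step +13.
Position 25 → subsequence A, term 13 = 1762.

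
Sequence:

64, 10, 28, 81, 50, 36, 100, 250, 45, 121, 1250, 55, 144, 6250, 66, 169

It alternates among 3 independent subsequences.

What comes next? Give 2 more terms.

The terms cycle through 3 interleaved subsequences.
Subsequence A: 64, 81, 100, 121, 144, 169. Consecutive squares n² from n = 8.
Subsequence B: 10, 50, 250, 1250, 6250. Multiplying by 5 each time.
Subsequence C: 28, 36, 45, 55, 66. The triangular numbers T_7, T_8, ….
Position 17 falls in subsequence B as its term 6, giving 31250.
The 18th slot belongs to subsequence C; its 6th term is 78.

31250, 78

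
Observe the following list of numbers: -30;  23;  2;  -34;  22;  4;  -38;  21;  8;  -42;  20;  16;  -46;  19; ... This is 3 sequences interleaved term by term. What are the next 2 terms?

Split by position mod 3: positions 1, 4, 7, … form one track, and each other residue class forms its own.
Stream A: -30, -34, -38, -42, -46 (linear: a_n = -26 − 4·n).
Stream B: 23, 22, 21, 20, 19 (arithmetic, step −1).
Stream C: 2, 4, 8, 16 (geometric with ratio 2).
Position 15 → stream C, term 5 = 32.
Position 16 → stream A, term 6 = -50.

32, -50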